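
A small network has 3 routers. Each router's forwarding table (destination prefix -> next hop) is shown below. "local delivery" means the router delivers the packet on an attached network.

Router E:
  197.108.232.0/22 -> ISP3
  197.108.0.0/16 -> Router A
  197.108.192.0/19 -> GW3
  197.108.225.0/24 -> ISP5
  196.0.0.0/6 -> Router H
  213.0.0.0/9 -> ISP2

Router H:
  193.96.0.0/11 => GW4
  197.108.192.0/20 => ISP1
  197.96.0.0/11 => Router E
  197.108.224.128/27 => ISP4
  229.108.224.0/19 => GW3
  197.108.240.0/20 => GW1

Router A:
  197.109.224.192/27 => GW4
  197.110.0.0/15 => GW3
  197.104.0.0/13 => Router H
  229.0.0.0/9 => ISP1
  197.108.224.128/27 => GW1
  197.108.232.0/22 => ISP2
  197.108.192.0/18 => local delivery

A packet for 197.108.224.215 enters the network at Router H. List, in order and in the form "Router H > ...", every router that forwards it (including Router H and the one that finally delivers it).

Router H > Router E > Router A

At Router H: longest match for 197.108.224.215 is 197.96.0.0/11 -> Router E
At Router E: longest match for 197.108.224.215 is 197.108.0.0/16 -> Router A
At Router A: longest match for 197.108.224.215 is 197.108.192.0/18 -> local delivery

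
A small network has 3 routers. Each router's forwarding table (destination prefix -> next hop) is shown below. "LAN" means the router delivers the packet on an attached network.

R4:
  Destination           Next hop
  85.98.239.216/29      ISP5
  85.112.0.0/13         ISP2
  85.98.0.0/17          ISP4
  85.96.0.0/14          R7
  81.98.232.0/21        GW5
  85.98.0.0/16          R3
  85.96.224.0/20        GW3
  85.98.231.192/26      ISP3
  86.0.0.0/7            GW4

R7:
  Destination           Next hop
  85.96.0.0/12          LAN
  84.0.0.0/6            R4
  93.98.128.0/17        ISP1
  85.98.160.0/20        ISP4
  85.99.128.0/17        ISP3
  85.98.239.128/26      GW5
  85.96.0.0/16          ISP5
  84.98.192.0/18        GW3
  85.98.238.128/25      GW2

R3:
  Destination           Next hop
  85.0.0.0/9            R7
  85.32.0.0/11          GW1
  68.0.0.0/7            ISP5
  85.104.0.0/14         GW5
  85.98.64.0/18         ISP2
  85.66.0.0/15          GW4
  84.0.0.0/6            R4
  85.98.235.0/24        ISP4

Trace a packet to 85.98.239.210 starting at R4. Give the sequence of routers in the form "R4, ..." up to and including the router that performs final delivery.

R4, R3, R7

At R4: longest match for 85.98.239.210 is 85.98.0.0/16 -> R3
At R3: longest match for 85.98.239.210 is 85.0.0.0/9 -> R7
At R7: longest match for 85.98.239.210 is 85.96.0.0/12 -> LAN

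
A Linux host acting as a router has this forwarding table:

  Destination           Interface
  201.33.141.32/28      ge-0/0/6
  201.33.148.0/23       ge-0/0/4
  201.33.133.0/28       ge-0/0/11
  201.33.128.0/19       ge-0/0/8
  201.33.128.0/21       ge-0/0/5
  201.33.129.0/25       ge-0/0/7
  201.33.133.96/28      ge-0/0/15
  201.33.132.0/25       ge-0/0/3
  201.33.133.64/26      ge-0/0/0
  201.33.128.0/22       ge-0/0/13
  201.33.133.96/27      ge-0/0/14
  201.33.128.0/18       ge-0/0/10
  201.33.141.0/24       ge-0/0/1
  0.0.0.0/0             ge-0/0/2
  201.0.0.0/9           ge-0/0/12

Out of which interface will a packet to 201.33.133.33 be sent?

ge-0/0/5

Routes whose prefix contains 201.33.133.33:
  0.0.0.0/0 (default, matches everything) -> ge-0/0/2
  201.0.0.0/9 (201.0.0.0 - 201.127.255.255) -> ge-0/0/12
  201.33.128.0/18 (201.33.128.0 - 201.33.191.255) -> ge-0/0/10
  201.33.128.0/19 (201.33.128.0 - 201.33.159.255) -> ge-0/0/8
  201.33.128.0/21 (201.33.128.0 - 201.33.135.255) -> ge-0/0/5
More-specific entries that do NOT match:
  201.33.141.32/28 (201.33.141.32 - 201.33.141.47) does not contain 201.33.133.33
  201.33.133.0/28 (201.33.133.0 - 201.33.133.15) does not contain 201.33.133.33
  201.33.133.96/28 (201.33.133.96 - 201.33.133.111) does not contain 201.33.133.33
  201.33.133.96/27 (201.33.133.96 - 201.33.133.127) does not contain 201.33.133.33
  201.33.133.64/26 (201.33.133.64 - 201.33.133.127) does not contain 201.33.133.33
  201.33.129.0/25 (201.33.129.0 - 201.33.129.127) does not contain 201.33.133.33
  201.33.132.0/25 (201.33.132.0 - 201.33.132.127) does not contain 201.33.133.33
  201.33.141.0/24 (201.33.141.0 - 201.33.141.255) does not contain 201.33.133.33
  201.33.148.0/23 (201.33.148.0 - 201.33.149.255) does not contain 201.33.133.33
  201.33.128.0/22 (201.33.128.0 - 201.33.131.255) does not contain 201.33.133.33
Longest matching prefix is /21 -> interface ge-0/0/5.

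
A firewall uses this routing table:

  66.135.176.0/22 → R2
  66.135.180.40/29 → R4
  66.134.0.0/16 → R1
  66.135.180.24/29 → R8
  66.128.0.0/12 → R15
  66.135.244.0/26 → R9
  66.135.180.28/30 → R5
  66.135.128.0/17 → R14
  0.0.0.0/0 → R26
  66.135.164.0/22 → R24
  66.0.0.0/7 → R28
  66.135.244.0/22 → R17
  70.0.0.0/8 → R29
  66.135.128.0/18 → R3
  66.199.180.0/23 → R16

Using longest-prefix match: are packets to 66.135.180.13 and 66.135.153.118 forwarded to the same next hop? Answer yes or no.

66.135.180.13: longest match 66.135.128.0/18 -> R3
66.135.153.118: longest match 66.135.128.0/18 -> R3

yes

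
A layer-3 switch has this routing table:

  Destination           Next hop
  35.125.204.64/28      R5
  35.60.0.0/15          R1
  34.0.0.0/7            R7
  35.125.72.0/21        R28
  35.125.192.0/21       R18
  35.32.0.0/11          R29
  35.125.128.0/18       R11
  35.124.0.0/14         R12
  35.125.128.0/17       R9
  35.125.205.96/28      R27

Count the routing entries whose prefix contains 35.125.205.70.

3

Prefixes containing 35.125.205.70:
  34.0.0.0/7 (34.0.0.0 - 35.255.255.255)
  35.124.0.0/14 (35.124.0.0 - 35.127.255.255)
  35.125.128.0/17 (35.125.128.0 - 35.125.255.255)
Total matching entries: 3.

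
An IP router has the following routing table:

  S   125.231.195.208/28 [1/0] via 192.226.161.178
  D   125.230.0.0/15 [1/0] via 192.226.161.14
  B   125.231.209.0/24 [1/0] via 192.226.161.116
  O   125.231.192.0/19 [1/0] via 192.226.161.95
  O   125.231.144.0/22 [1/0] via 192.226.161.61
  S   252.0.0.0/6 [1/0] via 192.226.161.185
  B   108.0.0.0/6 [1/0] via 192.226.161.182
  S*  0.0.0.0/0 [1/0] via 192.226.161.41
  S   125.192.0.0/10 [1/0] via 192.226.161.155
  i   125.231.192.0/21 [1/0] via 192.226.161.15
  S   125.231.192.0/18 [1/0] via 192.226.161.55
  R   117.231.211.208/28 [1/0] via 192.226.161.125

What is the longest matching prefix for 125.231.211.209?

Entries matching 125.231.211.209:
  0.0.0.0/0 (default, matches everything)
  125.192.0.0/10 (125.192.0.0 - 125.255.255.255)
  125.230.0.0/15 (125.230.0.0 - 125.231.255.255)
  125.231.192.0/18 (125.231.192.0 - 125.231.255.255)
  125.231.192.0/19 (125.231.192.0 - 125.231.223.255)
Most specific is 125.231.192.0/19.

125.231.192.0/19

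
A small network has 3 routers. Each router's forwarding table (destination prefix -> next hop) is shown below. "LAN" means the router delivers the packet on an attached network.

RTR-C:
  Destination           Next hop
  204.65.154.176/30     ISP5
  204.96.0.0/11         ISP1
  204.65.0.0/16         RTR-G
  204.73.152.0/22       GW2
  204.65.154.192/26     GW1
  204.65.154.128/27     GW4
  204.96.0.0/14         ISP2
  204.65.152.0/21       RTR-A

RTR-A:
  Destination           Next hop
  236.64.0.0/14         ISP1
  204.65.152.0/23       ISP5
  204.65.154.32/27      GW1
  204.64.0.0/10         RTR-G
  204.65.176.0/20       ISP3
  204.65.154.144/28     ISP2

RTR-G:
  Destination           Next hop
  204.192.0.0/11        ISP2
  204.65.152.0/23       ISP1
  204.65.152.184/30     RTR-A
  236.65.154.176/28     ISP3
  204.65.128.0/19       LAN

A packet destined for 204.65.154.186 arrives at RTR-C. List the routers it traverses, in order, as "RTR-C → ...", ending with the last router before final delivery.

At RTR-C: longest match for 204.65.154.186 is 204.65.152.0/21 -> RTR-A
At RTR-A: longest match for 204.65.154.186 is 204.64.0.0/10 -> RTR-G
At RTR-G: longest match for 204.65.154.186 is 204.65.128.0/19 -> LAN

RTR-C → RTR-A → RTR-G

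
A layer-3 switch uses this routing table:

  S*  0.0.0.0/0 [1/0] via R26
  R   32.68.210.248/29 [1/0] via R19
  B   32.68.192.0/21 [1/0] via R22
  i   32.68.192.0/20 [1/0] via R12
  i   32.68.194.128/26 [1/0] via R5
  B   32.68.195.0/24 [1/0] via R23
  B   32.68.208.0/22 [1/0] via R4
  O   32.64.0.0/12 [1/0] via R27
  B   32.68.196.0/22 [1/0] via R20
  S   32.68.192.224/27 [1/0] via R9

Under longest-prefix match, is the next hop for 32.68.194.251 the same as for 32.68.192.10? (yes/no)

32.68.194.251: longest match 32.68.192.0/21 -> R22
32.68.192.10: longest match 32.68.192.0/21 -> R22

yes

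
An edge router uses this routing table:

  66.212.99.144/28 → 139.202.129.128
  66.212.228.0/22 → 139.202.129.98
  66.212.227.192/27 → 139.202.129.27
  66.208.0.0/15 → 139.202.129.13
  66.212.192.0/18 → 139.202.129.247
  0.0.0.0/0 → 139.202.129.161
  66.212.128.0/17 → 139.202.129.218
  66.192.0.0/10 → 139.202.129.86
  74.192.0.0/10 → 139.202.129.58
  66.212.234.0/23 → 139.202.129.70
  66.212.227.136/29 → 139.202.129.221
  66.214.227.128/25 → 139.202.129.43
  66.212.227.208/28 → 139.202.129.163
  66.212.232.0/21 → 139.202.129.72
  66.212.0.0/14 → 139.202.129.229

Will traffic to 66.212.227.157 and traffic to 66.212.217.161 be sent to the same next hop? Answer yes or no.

yes

66.212.227.157: longest match 66.212.192.0/18 -> 139.202.129.247
66.212.217.161: longest match 66.212.192.0/18 -> 139.202.129.247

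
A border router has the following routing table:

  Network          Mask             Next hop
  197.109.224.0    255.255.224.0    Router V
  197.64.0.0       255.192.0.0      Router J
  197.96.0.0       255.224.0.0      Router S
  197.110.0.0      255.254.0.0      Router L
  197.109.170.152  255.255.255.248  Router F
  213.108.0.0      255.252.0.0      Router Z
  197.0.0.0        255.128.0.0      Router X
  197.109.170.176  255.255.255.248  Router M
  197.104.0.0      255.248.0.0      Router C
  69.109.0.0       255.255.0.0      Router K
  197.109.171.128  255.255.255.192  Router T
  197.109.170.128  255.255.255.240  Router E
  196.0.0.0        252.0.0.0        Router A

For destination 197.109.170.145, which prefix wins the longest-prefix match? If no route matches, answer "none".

197.104.0.0/13

Entries matching 197.109.170.145:
  196.0.0.0/6 (196.0.0.0 - 199.255.255.255)
  197.0.0.0/9 (197.0.0.0 - 197.127.255.255)
  197.64.0.0/10 (197.64.0.0 - 197.127.255.255)
  197.96.0.0/11 (197.96.0.0 - 197.127.255.255)
  197.104.0.0/13 (197.104.0.0 - 197.111.255.255)
Most specific is 197.104.0.0/13.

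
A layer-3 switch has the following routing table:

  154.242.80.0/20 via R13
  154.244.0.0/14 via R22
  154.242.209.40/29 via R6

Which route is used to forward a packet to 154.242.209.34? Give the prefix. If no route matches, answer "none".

none

154.242.209.34 is outside every listed prefix and there is no default route.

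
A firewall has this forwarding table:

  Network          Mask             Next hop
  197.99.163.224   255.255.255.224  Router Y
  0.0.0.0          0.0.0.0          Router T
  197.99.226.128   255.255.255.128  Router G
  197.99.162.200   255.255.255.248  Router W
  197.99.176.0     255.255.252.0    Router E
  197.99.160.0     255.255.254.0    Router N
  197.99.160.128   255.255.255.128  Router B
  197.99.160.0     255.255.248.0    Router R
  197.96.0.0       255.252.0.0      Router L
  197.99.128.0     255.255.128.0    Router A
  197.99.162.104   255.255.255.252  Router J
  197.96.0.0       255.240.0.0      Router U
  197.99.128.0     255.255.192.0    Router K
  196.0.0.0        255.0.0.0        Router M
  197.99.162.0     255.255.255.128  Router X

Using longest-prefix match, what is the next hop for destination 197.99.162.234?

Routes whose prefix contains 197.99.162.234:
  0.0.0.0/0 (default, matches everything) -> Router T
  197.96.0.0/12 (197.96.0.0 - 197.111.255.255) -> Router U
  197.96.0.0/14 (197.96.0.0 - 197.99.255.255) -> Router L
  197.99.128.0/17 (197.99.128.0 - 197.99.255.255) -> Router A
  197.99.128.0/18 (197.99.128.0 - 197.99.191.255) -> Router K
  197.99.160.0/21 (197.99.160.0 - 197.99.167.255) -> Router R
More-specific entries that do NOT match:
  197.99.162.104/30 (197.99.162.104 - 197.99.162.107) does not contain 197.99.162.234
  197.99.162.200/29 (197.99.162.200 - 197.99.162.207) does not contain 197.99.162.234
  197.99.163.224/27 (197.99.163.224 - 197.99.163.255) does not contain 197.99.162.234
  197.99.226.128/25 (197.99.226.128 - 197.99.226.255) does not contain 197.99.162.234
  197.99.160.128/25 (197.99.160.128 - 197.99.160.255) does not contain 197.99.162.234
  197.99.162.0/25 (197.99.162.0 - 197.99.162.127) does not contain 197.99.162.234
  197.99.160.0/23 (197.99.160.0 - 197.99.161.255) does not contain 197.99.162.234
  197.99.176.0/22 (197.99.176.0 - 197.99.179.255) does not contain 197.99.162.234
Longest matching prefix is /21 -> next hop Router R.

Router R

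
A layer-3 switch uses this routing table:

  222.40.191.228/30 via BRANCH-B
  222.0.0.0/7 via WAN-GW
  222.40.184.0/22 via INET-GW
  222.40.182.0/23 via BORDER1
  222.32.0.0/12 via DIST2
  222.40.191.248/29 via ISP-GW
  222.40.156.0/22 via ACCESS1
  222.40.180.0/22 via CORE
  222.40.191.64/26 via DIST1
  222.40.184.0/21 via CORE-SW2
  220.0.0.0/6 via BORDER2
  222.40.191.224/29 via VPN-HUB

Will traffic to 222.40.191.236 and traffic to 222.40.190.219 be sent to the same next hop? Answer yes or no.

222.40.191.236: longest match 222.40.184.0/21 -> CORE-SW2
222.40.190.219: longest match 222.40.184.0/21 -> CORE-SW2

yes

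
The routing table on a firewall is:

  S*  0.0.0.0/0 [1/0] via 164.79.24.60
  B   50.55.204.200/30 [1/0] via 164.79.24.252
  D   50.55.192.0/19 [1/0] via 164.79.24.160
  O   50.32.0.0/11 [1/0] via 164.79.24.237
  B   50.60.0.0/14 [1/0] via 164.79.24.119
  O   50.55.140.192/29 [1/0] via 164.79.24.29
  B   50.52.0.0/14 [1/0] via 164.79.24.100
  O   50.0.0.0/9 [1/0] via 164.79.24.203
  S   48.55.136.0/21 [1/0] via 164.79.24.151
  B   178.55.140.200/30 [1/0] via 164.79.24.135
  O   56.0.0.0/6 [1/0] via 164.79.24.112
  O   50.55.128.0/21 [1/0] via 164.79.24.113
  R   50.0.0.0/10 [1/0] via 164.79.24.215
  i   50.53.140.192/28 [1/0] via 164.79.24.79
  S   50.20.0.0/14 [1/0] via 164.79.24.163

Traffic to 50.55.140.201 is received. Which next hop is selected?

164.79.24.100

Routes whose prefix contains 50.55.140.201:
  0.0.0.0/0 (default, matches everything) -> 164.79.24.60
  50.0.0.0/9 (50.0.0.0 - 50.127.255.255) -> 164.79.24.203
  50.0.0.0/10 (50.0.0.0 - 50.63.255.255) -> 164.79.24.215
  50.32.0.0/11 (50.32.0.0 - 50.63.255.255) -> 164.79.24.237
  50.52.0.0/14 (50.52.0.0 - 50.55.255.255) -> 164.79.24.100
More-specific entries that do NOT match:
  50.55.204.200/30 (50.55.204.200 - 50.55.204.203) does not contain 50.55.140.201
  178.55.140.200/30 (178.55.140.200 - 178.55.140.203) does not contain 50.55.140.201
  50.55.140.192/29 (50.55.140.192 - 50.55.140.199) does not contain 50.55.140.201
  50.53.140.192/28 (50.53.140.192 - 50.53.140.207) does not contain 50.55.140.201
  48.55.136.0/21 (48.55.136.0 - 48.55.143.255) does not contain 50.55.140.201
  50.55.128.0/21 (50.55.128.0 - 50.55.135.255) does not contain 50.55.140.201
  50.55.192.0/19 (50.55.192.0 - 50.55.223.255) does not contain 50.55.140.201
Longest matching prefix is /14 -> next hop 164.79.24.100.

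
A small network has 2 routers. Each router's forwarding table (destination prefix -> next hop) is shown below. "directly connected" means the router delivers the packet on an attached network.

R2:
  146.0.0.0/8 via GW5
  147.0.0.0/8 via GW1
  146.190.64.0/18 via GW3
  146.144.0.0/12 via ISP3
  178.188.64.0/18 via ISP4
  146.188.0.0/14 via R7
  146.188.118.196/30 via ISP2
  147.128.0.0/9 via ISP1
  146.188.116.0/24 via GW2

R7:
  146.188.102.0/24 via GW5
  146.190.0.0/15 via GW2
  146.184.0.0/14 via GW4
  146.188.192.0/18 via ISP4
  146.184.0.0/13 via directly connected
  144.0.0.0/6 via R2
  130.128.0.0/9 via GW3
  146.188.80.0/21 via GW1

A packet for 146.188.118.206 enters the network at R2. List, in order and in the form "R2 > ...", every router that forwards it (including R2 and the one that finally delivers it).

At R2: longest match for 146.188.118.206 is 146.188.0.0/14 -> R7
At R7: longest match for 146.188.118.206 is 146.184.0.0/13 -> directly connected

R2 > R7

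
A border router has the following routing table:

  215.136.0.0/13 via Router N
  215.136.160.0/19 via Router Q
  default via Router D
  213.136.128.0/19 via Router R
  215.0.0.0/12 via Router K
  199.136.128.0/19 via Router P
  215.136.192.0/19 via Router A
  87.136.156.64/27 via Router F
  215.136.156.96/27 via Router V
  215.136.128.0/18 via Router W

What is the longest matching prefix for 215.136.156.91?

215.136.128.0/18

Entries matching 215.136.156.91:
  0.0.0.0/0 (default, matches everything)
  215.136.0.0/13 (215.136.0.0 - 215.143.255.255)
  215.136.128.0/18 (215.136.128.0 - 215.136.191.255)
Most specific is 215.136.128.0/18.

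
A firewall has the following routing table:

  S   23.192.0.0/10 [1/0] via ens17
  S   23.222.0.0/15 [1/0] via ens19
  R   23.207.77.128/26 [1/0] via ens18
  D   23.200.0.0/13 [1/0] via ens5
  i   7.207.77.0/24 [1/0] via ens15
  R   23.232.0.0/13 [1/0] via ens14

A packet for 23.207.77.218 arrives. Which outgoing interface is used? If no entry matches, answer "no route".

ens5

Routes whose prefix contains 23.207.77.218:
  23.192.0.0/10 (23.192.0.0 - 23.255.255.255) -> ens17
  23.200.0.0/13 (23.200.0.0 - 23.207.255.255) -> ens5
More-specific entries that do NOT match:
  23.207.77.128/26 (23.207.77.128 - 23.207.77.191) does not contain 23.207.77.218
  7.207.77.0/24 (7.207.77.0 - 7.207.77.255) does not contain 23.207.77.218
  23.222.0.0/15 (23.222.0.0 - 23.223.255.255) does not contain 23.207.77.218
Longest matching prefix is /13 -> interface ens5.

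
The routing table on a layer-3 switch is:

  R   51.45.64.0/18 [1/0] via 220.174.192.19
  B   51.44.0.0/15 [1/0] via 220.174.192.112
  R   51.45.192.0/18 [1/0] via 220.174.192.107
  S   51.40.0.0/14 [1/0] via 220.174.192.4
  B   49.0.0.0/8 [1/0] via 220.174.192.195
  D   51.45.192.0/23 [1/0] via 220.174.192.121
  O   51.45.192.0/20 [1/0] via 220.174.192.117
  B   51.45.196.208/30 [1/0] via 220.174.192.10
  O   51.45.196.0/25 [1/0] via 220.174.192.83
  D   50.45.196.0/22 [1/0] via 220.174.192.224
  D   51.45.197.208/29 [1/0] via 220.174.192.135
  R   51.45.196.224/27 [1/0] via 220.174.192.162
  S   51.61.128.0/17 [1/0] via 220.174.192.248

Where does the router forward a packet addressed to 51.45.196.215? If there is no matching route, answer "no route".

220.174.192.117

Routes whose prefix contains 51.45.196.215:
  51.44.0.0/15 (51.44.0.0 - 51.45.255.255) -> 220.174.192.112
  51.45.192.0/18 (51.45.192.0 - 51.45.255.255) -> 220.174.192.107
  51.45.192.0/20 (51.45.192.0 - 51.45.207.255) -> 220.174.192.117
More-specific entries that do NOT match:
  51.45.196.208/30 (51.45.196.208 - 51.45.196.211) does not contain 51.45.196.215
  51.45.197.208/29 (51.45.197.208 - 51.45.197.215) does not contain 51.45.196.215
  51.45.196.224/27 (51.45.196.224 - 51.45.196.255) does not contain 51.45.196.215
  51.45.196.0/25 (51.45.196.0 - 51.45.196.127) does not contain 51.45.196.215
  51.45.192.0/23 (51.45.192.0 - 51.45.193.255) does not contain 51.45.196.215
  50.45.196.0/22 (50.45.196.0 - 50.45.199.255) does not contain 51.45.196.215
Longest matching prefix is /20 -> next hop 220.174.192.117.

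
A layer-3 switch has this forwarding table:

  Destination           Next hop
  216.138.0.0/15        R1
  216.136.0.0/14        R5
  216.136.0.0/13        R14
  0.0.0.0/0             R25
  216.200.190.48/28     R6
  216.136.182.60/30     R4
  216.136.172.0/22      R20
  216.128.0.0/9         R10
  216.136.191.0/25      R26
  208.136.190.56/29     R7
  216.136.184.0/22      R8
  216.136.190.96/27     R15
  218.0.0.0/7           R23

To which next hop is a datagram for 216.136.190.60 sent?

Routes whose prefix contains 216.136.190.60:
  0.0.0.0/0 (default, matches everything) -> R25
  216.128.0.0/9 (216.128.0.0 - 216.255.255.255) -> R10
  216.136.0.0/13 (216.136.0.0 - 216.143.255.255) -> R14
  216.136.0.0/14 (216.136.0.0 - 216.139.255.255) -> R5
More-specific entries that do NOT match:
  216.136.182.60/30 (216.136.182.60 - 216.136.182.63) does not contain 216.136.190.60
  208.136.190.56/29 (208.136.190.56 - 208.136.190.63) does not contain 216.136.190.60
  216.200.190.48/28 (216.200.190.48 - 216.200.190.63) does not contain 216.136.190.60
  216.136.190.96/27 (216.136.190.96 - 216.136.190.127) does not contain 216.136.190.60
  216.136.191.0/25 (216.136.191.0 - 216.136.191.127) does not contain 216.136.190.60
  216.136.172.0/22 (216.136.172.0 - 216.136.175.255) does not contain 216.136.190.60
  216.136.184.0/22 (216.136.184.0 - 216.136.187.255) does not contain 216.136.190.60
  216.138.0.0/15 (216.138.0.0 - 216.139.255.255) does not contain 216.136.190.60
Longest matching prefix is /14 -> next hop R5.

R5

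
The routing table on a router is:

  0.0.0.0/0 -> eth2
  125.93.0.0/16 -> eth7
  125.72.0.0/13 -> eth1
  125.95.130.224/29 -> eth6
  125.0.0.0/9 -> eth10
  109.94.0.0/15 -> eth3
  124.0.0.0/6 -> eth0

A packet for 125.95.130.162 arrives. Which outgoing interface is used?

Routes whose prefix contains 125.95.130.162:
  0.0.0.0/0 (default, matches everything) -> eth2
  124.0.0.0/6 (124.0.0.0 - 127.255.255.255) -> eth0
  125.0.0.0/9 (125.0.0.0 - 125.127.255.255) -> eth10
More-specific entries that do NOT match:
  125.95.130.224/29 (125.95.130.224 - 125.95.130.231) does not contain 125.95.130.162
  125.93.0.0/16 (125.93.0.0 - 125.93.255.255) does not contain 125.95.130.162
  109.94.0.0/15 (109.94.0.0 - 109.95.255.255) does not contain 125.95.130.162
  125.72.0.0/13 (125.72.0.0 - 125.79.255.255) does not contain 125.95.130.162
Longest matching prefix is /9 -> interface eth10.

eth10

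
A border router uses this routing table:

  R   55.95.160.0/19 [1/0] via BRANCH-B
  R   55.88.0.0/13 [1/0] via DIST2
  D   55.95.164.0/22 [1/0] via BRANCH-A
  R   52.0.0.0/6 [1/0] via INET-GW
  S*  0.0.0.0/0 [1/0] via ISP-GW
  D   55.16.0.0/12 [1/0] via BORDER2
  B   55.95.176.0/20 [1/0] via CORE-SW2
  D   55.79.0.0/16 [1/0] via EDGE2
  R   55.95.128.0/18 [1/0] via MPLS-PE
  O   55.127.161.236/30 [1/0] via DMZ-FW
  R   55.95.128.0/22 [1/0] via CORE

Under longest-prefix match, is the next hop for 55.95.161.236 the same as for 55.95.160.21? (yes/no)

55.95.161.236: longest match 55.95.160.0/19 -> BRANCH-B
55.95.160.21: longest match 55.95.160.0/19 -> BRANCH-B

yes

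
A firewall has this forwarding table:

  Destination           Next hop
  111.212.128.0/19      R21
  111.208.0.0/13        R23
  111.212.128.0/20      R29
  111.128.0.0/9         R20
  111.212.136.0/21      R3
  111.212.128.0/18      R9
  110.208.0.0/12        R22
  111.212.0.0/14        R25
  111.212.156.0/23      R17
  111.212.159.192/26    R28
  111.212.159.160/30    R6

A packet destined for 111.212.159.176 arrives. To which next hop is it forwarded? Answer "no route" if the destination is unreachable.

R21

Routes whose prefix contains 111.212.159.176:
  111.128.0.0/9 (111.128.0.0 - 111.255.255.255) -> R20
  111.208.0.0/13 (111.208.0.0 - 111.215.255.255) -> R23
  111.212.0.0/14 (111.212.0.0 - 111.215.255.255) -> R25
  111.212.128.0/18 (111.212.128.0 - 111.212.191.255) -> R9
  111.212.128.0/19 (111.212.128.0 - 111.212.159.255) -> R21
More-specific entries that do NOT match:
  111.212.159.160/30 (111.212.159.160 - 111.212.159.163) does not contain 111.212.159.176
  111.212.159.192/26 (111.212.159.192 - 111.212.159.255) does not contain 111.212.159.176
  111.212.156.0/23 (111.212.156.0 - 111.212.157.255) does not contain 111.212.159.176
  111.212.136.0/21 (111.212.136.0 - 111.212.143.255) does not contain 111.212.159.176
  111.212.128.0/20 (111.212.128.0 - 111.212.143.255) does not contain 111.212.159.176
Longest matching prefix is /19 -> next hop R21.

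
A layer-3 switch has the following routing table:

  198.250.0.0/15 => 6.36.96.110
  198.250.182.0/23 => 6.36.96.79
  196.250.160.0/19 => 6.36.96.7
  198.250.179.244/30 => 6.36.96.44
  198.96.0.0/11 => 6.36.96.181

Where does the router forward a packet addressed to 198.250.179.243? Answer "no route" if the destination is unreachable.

6.36.96.110

Routes whose prefix contains 198.250.179.243:
  198.250.0.0/15 (198.250.0.0 - 198.251.255.255) -> 6.36.96.110
More-specific entries that do NOT match:
  198.250.179.244/30 (198.250.179.244 - 198.250.179.247) does not contain 198.250.179.243
  198.250.182.0/23 (198.250.182.0 - 198.250.183.255) does not contain 198.250.179.243
  196.250.160.0/19 (196.250.160.0 - 196.250.191.255) does not contain 198.250.179.243
Longest matching prefix is /15 -> next hop 6.36.96.110.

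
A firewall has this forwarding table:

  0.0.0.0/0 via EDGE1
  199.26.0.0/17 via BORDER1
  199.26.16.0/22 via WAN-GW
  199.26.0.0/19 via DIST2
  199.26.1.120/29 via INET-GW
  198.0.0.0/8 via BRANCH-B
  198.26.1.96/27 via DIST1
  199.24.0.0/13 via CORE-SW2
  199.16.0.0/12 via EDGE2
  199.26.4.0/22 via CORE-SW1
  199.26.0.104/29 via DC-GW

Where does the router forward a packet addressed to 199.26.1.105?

Routes whose prefix contains 199.26.1.105:
  0.0.0.0/0 (default, matches everything) -> EDGE1
  199.16.0.0/12 (199.16.0.0 - 199.31.255.255) -> EDGE2
  199.24.0.0/13 (199.24.0.0 - 199.31.255.255) -> CORE-SW2
  199.26.0.0/17 (199.26.0.0 - 199.26.127.255) -> BORDER1
  199.26.0.0/19 (199.26.0.0 - 199.26.31.255) -> DIST2
More-specific entries that do NOT match:
  199.26.1.120/29 (199.26.1.120 - 199.26.1.127) does not contain 199.26.1.105
  199.26.0.104/29 (199.26.0.104 - 199.26.0.111) does not contain 199.26.1.105
  198.26.1.96/27 (198.26.1.96 - 198.26.1.127) does not contain 199.26.1.105
  199.26.16.0/22 (199.26.16.0 - 199.26.19.255) does not contain 199.26.1.105
  199.26.4.0/22 (199.26.4.0 - 199.26.7.255) does not contain 199.26.1.105
Longest matching prefix is /19 -> next hop DIST2.

DIST2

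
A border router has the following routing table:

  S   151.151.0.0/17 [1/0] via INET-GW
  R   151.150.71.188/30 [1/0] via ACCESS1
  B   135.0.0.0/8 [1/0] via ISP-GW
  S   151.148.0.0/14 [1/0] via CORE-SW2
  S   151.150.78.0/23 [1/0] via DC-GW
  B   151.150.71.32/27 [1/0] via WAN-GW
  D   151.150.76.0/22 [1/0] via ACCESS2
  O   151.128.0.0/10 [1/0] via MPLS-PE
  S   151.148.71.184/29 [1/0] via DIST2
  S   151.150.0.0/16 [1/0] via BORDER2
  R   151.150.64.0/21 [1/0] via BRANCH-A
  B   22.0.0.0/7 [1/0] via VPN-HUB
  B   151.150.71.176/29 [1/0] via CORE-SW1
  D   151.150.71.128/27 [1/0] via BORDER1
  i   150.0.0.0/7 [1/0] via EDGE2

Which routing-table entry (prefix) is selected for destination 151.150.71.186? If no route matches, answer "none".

151.150.64.0/21

Entries matching 151.150.71.186:
  150.0.0.0/7 (150.0.0.0 - 151.255.255.255)
  151.128.0.0/10 (151.128.0.0 - 151.191.255.255)
  151.148.0.0/14 (151.148.0.0 - 151.151.255.255)
  151.150.0.0/16 (151.150.0.0 - 151.150.255.255)
  151.150.64.0/21 (151.150.64.0 - 151.150.71.255)
Most specific is 151.150.64.0/21.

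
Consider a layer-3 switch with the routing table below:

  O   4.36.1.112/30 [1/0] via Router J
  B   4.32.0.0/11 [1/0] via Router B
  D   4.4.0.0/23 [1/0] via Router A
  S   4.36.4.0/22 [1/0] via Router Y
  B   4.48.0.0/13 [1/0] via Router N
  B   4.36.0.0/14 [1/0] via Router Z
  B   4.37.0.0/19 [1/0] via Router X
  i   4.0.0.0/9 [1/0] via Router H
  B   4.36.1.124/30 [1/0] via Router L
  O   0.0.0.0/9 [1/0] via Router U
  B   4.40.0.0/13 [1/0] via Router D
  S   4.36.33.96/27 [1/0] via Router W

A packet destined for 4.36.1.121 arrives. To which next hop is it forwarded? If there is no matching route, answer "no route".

Router Z

Routes whose prefix contains 4.36.1.121:
  4.0.0.0/9 (4.0.0.0 - 4.127.255.255) -> Router H
  4.32.0.0/11 (4.32.0.0 - 4.63.255.255) -> Router B
  4.36.0.0/14 (4.36.0.0 - 4.39.255.255) -> Router Z
More-specific entries that do NOT match:
  4.36.1.112/30 (4.36.1.112 - 4.36.1.115) does not contain 4.36.1.121
  4.36.1.124/30 (4.36.1.124 - 4.36.1.127) does not contain 4.36.1.121
  4.36.33.96/27 (4.36.33.96 - 4.36.33.127) does not contain 4.36.1.121
  4.4.0.0/23 (4.4.0.0 - 4.4.1.255) does not contain 4.36.1.121
  4.36.4.0/22 (4.36.4.0 - 4.36.7.255) does not contain 4.36.1.121
  4.37.0.0/19 (4.37.0.0 - 4.37.31.255) does not contain 4.36.1.121
Longest matching prefix is /14 -> next hop Router Z.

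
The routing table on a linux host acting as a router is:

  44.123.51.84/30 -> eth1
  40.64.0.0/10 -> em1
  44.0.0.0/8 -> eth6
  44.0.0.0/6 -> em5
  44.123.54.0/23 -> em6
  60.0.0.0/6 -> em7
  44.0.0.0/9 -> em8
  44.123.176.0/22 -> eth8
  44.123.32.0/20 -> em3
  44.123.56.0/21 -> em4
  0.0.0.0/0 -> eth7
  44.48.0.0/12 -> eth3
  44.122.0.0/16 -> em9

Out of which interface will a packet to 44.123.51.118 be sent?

Routes whose prefix contains 44.123.51.118:
  0.0.0.0/0 (default, matches everything) -> eth7
  44.0.0.0/6 (44.0.0.0 - 47.255.255.255) -> em5
  44.0.0.0/8 (44.0.0.0 - 44.255.255.255) -> eth6
  44.0.0.0/9 (44.0.0.0 - 44.127.255.255) -> em8
More-specific entries that do NOT match:
  44.123.51.84/30 (44.123.51.84 - 44.123.51.87) does not contain 44.123.51.118
  44.123.54.0/23 (44.123.54.0 - 44.123.55.255) does not contain 44.123.51.118
  44.123.176.0/22 (44.123.176.0 - 44.123.179.255) does not contain 44.123.51.118
  44.123.56.0/21 (44.123.56.0 - 44.123.63.255) does not contain 44.123.51.118
  44.123.32.0/20 (44.123.32.0 - 44.123.47.255) does not contain 44.123.51.118
  44.122.0.0/16 (44.122.0.0 - 44.122.255.255) does not contain 44.123.51.118
  44.48.0.0/12 (44.48.0.0 - 44.63.255.255) does not contain 44.123.51.118
  40.64.0.0/10 (40.64.0.0 - 40.127.255.255) does not contain 44.123.51.118
Longest matching prefix is /9 -> interface em8.

em8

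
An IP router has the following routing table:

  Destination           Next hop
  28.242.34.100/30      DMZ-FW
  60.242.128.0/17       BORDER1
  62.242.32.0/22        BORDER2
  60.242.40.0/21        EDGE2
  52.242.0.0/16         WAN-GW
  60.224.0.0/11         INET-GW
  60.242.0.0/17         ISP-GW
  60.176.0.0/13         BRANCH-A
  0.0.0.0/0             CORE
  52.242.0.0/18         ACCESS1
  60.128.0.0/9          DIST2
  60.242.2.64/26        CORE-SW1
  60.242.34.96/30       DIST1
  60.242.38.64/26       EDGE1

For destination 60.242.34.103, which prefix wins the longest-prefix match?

Entries matching 60.242.34.103:
  0.0.0.0/0 (default, matches everything)
  60.128.0.0/9 (60.128.0.0 - 60.255.255.255)
  60.224.0.0/11 (60.224.0.0 - 60.255.255.255)
  60.242.0.0/17 (60.242.0.0 - 60.242.127.255)
Most specific is 60.242.0.0/17.

60.242.0.0/17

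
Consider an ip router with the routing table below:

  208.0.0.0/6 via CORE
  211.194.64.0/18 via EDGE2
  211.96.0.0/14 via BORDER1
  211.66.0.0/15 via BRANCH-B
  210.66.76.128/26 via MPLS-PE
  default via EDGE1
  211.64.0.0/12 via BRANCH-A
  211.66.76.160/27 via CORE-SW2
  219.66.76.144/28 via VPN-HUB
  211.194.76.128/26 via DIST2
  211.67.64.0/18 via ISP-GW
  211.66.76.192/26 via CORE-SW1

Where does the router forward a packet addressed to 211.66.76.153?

BRANCH-B

Routes whose prefix contains 211.66.76.153:
  0.0.0.0/0 (default, matches everything) -> EDGE1
  208.0.0.0/6 (208.0.0.0 - 211.255.255.255) -> CORE
  211.64.0.0/12 (211.64.0.0 - 211.79.255.255) -> BRANCH-A
  211.66.0.0/15 (211.66.0.0 - 211.67.255.255) -> BRANCH-B
More-specific entries that do NOT match:
  219.66.76.144/28 (219.66.76.144 - 219.66.76.159) does not contain 211.66.76.153
  211.66.76.160/27 (211.66.76.160 - 211.66.76.191) does not contain 211.66.76.153
  210.66.76.128/26 (210.66.76.128 - 210.66.76.191) does not contain 211.66.76.153
  211.194.76.128/26 (211.194.76.128 - 211.194.76.191) does not contain 211.66.76.153
  211.66.76.192/26 (211.66.76.192 - 211.66.76.255) does not contain 211.66.76.153
  211.194.64.0/18 (211.194.64.0 - 211.194.127.255) does not contain 211.66.76.153
  211.67.64.0/18 (211.67.64.0 - 211.67.127.255) does not contain 211.66.76.153
Longest matching prefix is /15 -> next hop BRANCH-B.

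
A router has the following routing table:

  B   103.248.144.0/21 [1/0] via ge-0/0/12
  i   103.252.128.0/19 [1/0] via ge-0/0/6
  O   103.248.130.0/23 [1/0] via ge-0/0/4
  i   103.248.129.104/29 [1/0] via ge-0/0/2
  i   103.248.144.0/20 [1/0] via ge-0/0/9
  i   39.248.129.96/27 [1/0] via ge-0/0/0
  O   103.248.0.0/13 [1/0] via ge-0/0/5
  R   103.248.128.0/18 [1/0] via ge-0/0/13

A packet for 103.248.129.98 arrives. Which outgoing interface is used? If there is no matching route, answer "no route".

Routes whose prefix contains 103.248.129.98:
  103.248.0.0/13 (103.248.0.0 - 103.255.255.255) -> ge-0/0/5
  103.248.128.0/18 (103.248.128.0 - 103.248.191.255) -> ge-0/0/13
More-specific entries that do NOT match:
  103.248.129.104/29 (103.248.129.104 - 103.248.129.111) does not contain 103.248.129.98
  39.248.129.96/27 (39.248.129.96 - 39.248.129.127) does not contain 103.248.129.98
  103.248.130.0/23 (103.248.130.0 - 103.248.131.255) does not contain 103.248.129.98
  103.248.144.0/21 (103.248.144.0 - 103.248.151.255) does not contain 103.248.129.98
  103.248.144.0/20 (103.248.144.0 - 103.248.159.255) does not contain 103.248.129.98
  103.252.128.0/19 (103.252.128.0 - 103.252.159.255) does not contain 103.248.129.98
Longest matching prefix is /18 -> interface ge-0/0/13.

ge-0/0/13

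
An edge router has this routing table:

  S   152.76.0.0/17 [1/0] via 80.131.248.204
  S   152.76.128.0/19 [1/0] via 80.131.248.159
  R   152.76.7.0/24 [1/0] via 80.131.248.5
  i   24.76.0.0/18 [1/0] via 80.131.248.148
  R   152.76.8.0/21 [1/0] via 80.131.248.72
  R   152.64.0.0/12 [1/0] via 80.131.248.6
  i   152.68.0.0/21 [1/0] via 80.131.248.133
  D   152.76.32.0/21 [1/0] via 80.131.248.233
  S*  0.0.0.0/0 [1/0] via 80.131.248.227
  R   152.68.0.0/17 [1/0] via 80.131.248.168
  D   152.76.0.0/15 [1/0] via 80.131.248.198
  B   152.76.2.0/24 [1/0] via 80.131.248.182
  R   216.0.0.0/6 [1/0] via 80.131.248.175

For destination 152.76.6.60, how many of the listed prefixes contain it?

Prefixes containing 152.76.6.60:
  0.0.0.0/0 (default, matches everything)
  152.64.0.0/12 (152.64.0.0 - 152.79.255.255)
  152.76.0.0/15 (152.76.0.0 - 152.77.255.255)
  152.76.0.0/17 (152.76.0.0 - 152.76.127.255)
Total matching entries: 4.

4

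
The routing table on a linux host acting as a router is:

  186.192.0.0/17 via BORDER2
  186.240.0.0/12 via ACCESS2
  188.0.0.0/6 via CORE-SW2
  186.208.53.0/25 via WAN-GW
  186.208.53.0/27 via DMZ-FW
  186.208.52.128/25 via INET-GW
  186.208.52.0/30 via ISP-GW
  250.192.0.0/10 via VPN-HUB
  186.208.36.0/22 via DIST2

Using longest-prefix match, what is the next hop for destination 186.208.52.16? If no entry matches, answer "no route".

No entry's prefix contains 186.208.52.16; there is no default route.

no route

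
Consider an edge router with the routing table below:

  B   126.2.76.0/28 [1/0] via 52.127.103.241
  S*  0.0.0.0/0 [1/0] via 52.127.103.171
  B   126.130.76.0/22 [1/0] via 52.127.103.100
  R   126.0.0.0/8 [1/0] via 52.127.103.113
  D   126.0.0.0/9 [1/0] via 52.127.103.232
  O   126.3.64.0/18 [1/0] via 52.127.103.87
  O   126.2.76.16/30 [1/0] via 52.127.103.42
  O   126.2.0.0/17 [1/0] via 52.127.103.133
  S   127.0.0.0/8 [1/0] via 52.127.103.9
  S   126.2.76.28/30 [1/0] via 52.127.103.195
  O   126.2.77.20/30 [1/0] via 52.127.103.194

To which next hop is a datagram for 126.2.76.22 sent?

Routes whose prefix contains 126.2.76.22:
  0.0.0.0/0 (default, matches everything) -> 52.127.103.171
  126.0.0.0/8 (126.0.0.0 - 126.255.255.255) -> 52.127.103.113
  126.0.0.0/9 (126.0.0.0 - 126.127.255.255) -> 52.127.103.232
  126.2.0.0/17 (126.2.0.0 - 126.2.127.255) -> 52.127.103.133
More-specific entries that do NOT match:
  126.2.76.16/30 (126.2.76.16 - 126.2.76.19) does not contain 126.2.76.22
  126.2.76.28/30 (126.2.76.28 - 126.2.76.31) does not contain 126.2.76.22
  126.2.77.20/30 (126.2.77.20 - 126.2.77.23) does not contain 126.2.76.22
  126.2.76.0/28 (126.2.76.0 - 126.2.76.15) does not contain 126.2.76.22
  126.130.76.0/22 (126.130.76.0 - 126.130.79.255) does not contain 126.2.76.22
  126.3.64.0/18 (126.3.64.0 - 126.3.127.255) does not contain 126.2.76.22
Longest matching prefix is /17 -> next hop 52.127.103.133.

52.127.103.133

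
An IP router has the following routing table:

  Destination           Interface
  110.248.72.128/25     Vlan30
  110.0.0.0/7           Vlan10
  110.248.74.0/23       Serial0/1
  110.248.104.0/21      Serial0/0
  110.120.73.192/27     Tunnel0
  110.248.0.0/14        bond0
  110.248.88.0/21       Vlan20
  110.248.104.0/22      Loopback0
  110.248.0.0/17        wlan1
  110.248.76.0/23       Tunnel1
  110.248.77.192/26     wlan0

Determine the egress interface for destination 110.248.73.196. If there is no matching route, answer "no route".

wlan1

Routes whose prefix contains 110.248.73.196:
  110.0.0.0/7 (110.0.0.0 - 111.255.255.255) -> Vlan10
  110.248.0.0/14 (110.248.0.0 - 110.251.255.255) -> bond0
  110.248.0.0/17 (110.248.0.0 - 110.248.127.255) -> wlan1
More-specific entries that do NOT match:
  110.120.73.192/27 (110.120.73.192 - 110.120.73.223) does not contain 110.248.73.196
  110.248.77.192/26 (110.248.77.192 - 110.248.77.255) does not contain 110.248.73.196
  110.248.72.128/25 (110.248.72.128 - 110.248.72.255) does not contain 110.248.73.196
  110.248.74.0/23 (110.248.74.0 - 110.248.75.255) does not contain 110.248.73.196
  110.248.76.0/23 (110.248.76.0 - 110.248.77.255) does not contain 110.248.73.196
  110.248.104.0/22 (110.248.104.0 - 110.248.107.255) does not contain 110.248.73.196
  110.248.104.0/21 (110.248.104.0 - 110.248.111.255) does not contain 110.248.73.196
  110.248.88.0/21 (110.248.88.0 - 110.248.95.255) does not contain 110.248.73.196
Longest matching prefix is /17 -> interface wlan1.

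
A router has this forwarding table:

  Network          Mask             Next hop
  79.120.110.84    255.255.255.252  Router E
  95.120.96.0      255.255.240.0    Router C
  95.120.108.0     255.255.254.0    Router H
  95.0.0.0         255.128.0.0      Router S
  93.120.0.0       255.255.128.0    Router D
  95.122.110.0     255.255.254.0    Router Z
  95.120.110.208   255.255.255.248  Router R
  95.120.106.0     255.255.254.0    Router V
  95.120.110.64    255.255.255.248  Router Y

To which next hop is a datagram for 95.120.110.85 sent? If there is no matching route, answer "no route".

Router C

Routes whose prefix contains 95.120.110.85:
  95.0.0.0/9 (95.0.0.0 - 95.127.255.255) -> Router S
  95.120.96.0/20 (95.120.96.0 - 95.120.111.255) -> Router C
More-specific entries that do NOT match:
  79.120.110.84/30 (79.120.110.84 - 79.120.110.87) does not contain 95.120.110.85
  95.120.110.208/29 (95.120.110.208 - 95.120.110.215) does not contain 95.120.110.85
  95.120.110.64/29 (95.120.110.64 - 95.120.110.71) does not contain 95.120.110.85
  95.120.108.0/23 (95.120.108.0 - 95.120.109.255) does not contain 95.120.110.85
  95.122.110.0/23 (95.122.110.0 - 95.122.111.255) does not contain 95.120.110.85
  95.120.106.0/23 (95.120.106.0 - 95.120.107.255) does not contain 95.120.110.85
Longest matching prefix is /20 -> next hop Router C.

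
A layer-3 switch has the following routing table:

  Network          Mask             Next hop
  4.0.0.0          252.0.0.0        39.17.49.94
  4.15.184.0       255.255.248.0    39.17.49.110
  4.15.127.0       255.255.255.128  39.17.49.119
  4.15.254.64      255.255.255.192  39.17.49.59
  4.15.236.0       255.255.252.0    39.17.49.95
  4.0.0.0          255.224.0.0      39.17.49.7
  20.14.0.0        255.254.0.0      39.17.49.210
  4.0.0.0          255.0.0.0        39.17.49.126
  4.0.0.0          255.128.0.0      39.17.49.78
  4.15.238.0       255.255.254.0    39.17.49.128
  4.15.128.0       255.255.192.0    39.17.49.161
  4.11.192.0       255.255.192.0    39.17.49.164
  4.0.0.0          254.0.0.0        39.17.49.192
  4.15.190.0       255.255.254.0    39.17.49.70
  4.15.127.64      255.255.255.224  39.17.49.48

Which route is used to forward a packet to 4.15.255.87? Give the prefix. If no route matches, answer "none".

4.0.0.0/11

Entries matching 4.15.255.87:
  4.0.0.0/6 (4.0.0.0 - 7.255.255.255)
  4.0.0.0/7 (4.0.0.0 - 5.255.255.255)
  4.0.0.0/8 (4.0.0.0 - 4.255.255.255)
  4.0.0.0/9 (4.0.0.0 - 4.127.255.255)
  4.0.0.0/11 (4.0.0.0 - 4.31.255.255)
Most specific is 4.0.0.0/11.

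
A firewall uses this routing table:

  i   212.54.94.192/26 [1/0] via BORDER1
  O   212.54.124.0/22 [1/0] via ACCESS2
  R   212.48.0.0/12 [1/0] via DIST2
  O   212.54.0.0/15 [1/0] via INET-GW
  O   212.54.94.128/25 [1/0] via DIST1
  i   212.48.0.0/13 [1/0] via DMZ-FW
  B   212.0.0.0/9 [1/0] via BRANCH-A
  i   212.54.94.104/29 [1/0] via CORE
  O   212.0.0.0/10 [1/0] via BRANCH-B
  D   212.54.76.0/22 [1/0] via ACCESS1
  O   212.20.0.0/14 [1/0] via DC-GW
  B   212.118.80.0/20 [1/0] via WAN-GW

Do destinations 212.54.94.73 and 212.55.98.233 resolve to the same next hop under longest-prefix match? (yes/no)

yes

212.54.94.73: longest match 212.54.0.0/15 -> INET-GW
212.55.98.233: longest match 212.54.0.0/15 -> INET-GW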